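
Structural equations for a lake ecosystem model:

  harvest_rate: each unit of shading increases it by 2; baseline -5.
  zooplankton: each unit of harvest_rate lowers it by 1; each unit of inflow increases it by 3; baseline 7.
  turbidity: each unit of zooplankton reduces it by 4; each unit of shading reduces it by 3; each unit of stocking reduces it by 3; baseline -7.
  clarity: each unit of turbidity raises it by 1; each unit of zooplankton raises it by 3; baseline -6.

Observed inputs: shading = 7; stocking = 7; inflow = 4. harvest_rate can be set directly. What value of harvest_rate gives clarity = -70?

Intervening on harvest_rate fixes its value directly, overriding its dependence on shading.
Substituting into the zooplankton equation gives zooplankton = -harvest_rate + 19.
Substituting into the turbidity equation gives turbidity = 4*harvest_rate - 125.
clarity becomes harvest_rate - 74.
Solve harvest_rate - 74 = -70: harvest_rate = (-70 + 74) / 1 = 4.

harvest_rate = 4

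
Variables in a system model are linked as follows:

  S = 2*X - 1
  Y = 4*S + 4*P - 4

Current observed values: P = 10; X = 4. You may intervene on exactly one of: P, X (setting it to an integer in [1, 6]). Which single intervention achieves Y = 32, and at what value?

Intervening on P: with other inputs at their observed values, Y = 4*P + 24. Solving for 32 gives P = 2, within [1, 6].
Intervening on X: Y = 8*X + 32. Reaching 32 requires X = 0, outside [1, 6].

set P = 2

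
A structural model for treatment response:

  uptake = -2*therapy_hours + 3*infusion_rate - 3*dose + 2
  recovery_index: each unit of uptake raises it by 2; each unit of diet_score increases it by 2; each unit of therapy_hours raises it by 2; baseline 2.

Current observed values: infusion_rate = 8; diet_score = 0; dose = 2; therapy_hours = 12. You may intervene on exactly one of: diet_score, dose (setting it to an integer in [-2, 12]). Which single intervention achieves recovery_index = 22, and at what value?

Intervening on diet_score: with other inputs at their observed values, recovery_index = 2*diet_score + 18. Solving for 22 gives diet_score = 2, within [-2, 12].
Intervening on dose: recovery_index = -6*dose + 30. Reaching 22 requires dose = 4/3, not an integer.

set diet_score = 2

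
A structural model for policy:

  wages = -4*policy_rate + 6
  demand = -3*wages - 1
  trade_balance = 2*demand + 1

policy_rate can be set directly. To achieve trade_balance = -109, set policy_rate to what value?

Substituting into the demand equation gives demand = 12*policy_rate - 19.
Substituting into the trade_balance equation gives trade_balance = 24*policy_rate - 37.
Solve 24*policy_rate - 37 = -109: policy_rate = (-109 + 37) / 24 = -3.

policy_rate = -3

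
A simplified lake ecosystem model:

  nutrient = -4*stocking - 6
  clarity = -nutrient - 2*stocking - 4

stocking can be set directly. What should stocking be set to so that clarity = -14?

Substituting into the clarity equation gives clarity = 2*stocking + 2.
Solve 2*stocking + 2 = -14: stocking = (-14 - 2) / 2 = -8.

stocking = -8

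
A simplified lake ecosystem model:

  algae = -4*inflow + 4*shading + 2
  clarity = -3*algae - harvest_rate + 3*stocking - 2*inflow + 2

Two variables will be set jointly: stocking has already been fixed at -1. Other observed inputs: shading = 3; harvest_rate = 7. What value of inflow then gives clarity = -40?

inflow = 1

With stocking held at -1:
Substituting into the algae equation gives algae = -4*inflow + 14.
This gives clarity = 10*inflow - 50.
Solve 10*inflow - 50 = -40: inflow = (-40 + 50) / 10 = 1.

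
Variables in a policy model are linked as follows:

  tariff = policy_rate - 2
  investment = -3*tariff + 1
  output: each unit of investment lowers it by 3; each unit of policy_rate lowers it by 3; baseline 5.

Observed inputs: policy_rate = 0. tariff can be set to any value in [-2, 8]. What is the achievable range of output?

-16 to 74

Intervening on tariff fixes its value directly, overriding its dependence on policy_rate.
Substituting into the output equation gives output = 9*tariff + 2.
Linear in tariff, so extremes are at the endpoints: tariff = -2 gives output = -16; tariff = 8 gives output = 74.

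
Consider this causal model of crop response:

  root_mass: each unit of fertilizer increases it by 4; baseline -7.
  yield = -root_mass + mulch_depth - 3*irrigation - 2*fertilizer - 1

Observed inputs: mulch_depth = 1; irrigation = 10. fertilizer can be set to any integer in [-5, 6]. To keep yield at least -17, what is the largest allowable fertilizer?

Substituting into the yield equation gives yield = -6*fertilizer - 23.
Require -6*fertilizer - 23 ≥ -17, so fertilizer ≤ -1.
The largest integer in [-5, 6] satisfying this is -1.

fertilizer = -1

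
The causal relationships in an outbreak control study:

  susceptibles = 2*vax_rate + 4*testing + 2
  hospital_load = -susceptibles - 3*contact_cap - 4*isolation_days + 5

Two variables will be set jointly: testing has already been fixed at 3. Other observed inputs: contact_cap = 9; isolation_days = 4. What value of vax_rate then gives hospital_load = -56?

With testing held at 3:
Substituting into the susceptibles equation gives susceptibles = 2*vax_rate + 14.
This gives hospital_load = -2*vax_rate - 52.
Solve -2*vax_rate - 52 = -56: vax_rate = (-56 + 52) / -2 = 2.

vax_rate = 2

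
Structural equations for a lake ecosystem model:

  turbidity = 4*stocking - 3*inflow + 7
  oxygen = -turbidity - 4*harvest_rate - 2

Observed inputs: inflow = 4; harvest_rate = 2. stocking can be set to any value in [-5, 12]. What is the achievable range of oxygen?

-53 to 15

Substituting into the turbidity equation gives turbidity = 4*stocking - 5.
Substituting into the oxygen equation gives oxygen = -4*stocking - 5.
Linear in stocking, so extremes are at the endpoints: stocking = -5 gives oxygen = 15; stocking = 12 gives oxygen = -53.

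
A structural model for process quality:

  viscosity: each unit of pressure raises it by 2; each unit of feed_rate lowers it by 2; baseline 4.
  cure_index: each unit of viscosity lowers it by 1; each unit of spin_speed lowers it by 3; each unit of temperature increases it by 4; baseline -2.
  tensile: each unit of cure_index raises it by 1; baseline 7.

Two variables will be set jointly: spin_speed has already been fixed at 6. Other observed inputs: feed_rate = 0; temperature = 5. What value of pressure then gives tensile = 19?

pressure = -8

With spin_speed held at 6:
Substituting into the viscosity equation gives viscosity = 2*pressure + 4.
So cure_index = -2*pressure - 4.
Substituting into the tensile equation gives tensile = -2*pressure + 3.
Solve -2*pressure + 3 = 19: pressure = (19 - 3) / -2 = -8.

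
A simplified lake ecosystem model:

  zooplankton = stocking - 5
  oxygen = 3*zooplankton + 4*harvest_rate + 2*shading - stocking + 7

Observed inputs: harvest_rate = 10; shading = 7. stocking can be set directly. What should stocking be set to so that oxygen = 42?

Substituting into the oxygen equation gives oxygen = 2*stocking + 46.
Solve 2*stocking + 46 = 42: stocking = (42 - 46) / 2 = -2.

stocking = -2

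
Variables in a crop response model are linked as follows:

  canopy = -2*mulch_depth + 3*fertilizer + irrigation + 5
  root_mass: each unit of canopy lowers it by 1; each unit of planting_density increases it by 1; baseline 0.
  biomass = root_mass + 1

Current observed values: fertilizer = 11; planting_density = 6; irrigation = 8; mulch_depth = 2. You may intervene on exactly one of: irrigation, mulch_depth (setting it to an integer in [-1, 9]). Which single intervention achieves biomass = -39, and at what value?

Intervening on irrigation: biomass = -irrigation - 27. Reaching -39 requires irrigation = 12, outside [-1, 9].
Intervening on mulch_depth: with other inputs at their observed values, biomass = 2*mulch_depth - 39. Solving for -39 gives mulch_depth = 0, within [-1, 9].

set mulch_depth = 0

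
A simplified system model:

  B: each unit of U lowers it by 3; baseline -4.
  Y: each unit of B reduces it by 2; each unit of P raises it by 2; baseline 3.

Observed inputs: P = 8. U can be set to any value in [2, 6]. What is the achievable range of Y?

Substituting into the Y equation gives Y = 6*U + 27.
Linear in U, so extremes are at the endpoints: U = 2 gives Y = 39; U = 6 gives Y = 63.

39 to 63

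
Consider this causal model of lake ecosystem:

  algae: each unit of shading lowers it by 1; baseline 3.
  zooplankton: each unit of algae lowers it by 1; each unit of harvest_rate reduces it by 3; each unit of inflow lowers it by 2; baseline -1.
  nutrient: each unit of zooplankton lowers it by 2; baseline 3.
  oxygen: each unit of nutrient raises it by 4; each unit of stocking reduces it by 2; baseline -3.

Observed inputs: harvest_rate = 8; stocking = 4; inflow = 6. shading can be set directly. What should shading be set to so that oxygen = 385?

shading = -8

Substituting into the zooplankton equation gives zooplankton = shading - 40.
So nutrient = -2*shading + 83.
This gives oxygen = -8*shading + 321.
Solve -8*shading + 321 = 385: shading = (385 - 321) / -8 = -8.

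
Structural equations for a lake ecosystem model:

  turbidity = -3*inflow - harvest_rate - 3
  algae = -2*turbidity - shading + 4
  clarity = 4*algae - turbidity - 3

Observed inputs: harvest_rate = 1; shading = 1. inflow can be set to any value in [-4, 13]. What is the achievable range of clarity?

-63 to 396

Substituting into the turbidity equation gives turbidity = -3*inflow - 4.
This gives algae = 6*inflow + 11.
Substituting into the clarity equation gives clarity = 27*inflow + 45.
Linear in inflow, so extremes are at the endpoints: inflow = -4 gives clarity = -63; inflow = 13 gives clarity = 396.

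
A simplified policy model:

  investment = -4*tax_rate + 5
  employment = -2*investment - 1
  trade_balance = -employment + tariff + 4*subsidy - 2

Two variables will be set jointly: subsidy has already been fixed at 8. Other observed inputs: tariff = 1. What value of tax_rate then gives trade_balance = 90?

tax_rate = -6

With subsidy held at 8:
Substituting into the employment equation gives employment = 8*tax_rate - 11.
trade_balance becomes -8*tax_rate + 42.
Solve -8*tax_rate + 42 = 90: tax_rate = (90 - 42) / -8 = -6.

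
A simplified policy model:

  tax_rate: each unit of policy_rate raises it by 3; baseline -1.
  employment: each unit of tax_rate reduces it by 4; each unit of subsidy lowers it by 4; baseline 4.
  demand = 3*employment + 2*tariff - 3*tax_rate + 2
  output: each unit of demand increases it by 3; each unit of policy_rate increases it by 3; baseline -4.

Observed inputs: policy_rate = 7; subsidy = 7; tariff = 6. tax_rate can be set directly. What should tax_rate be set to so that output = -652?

Intervening on tax_rate fixes its value directly, overriding its dependence on policy_rate.
Substituting into the employment equation gives employment = -4*tax_rate - 24.
Substituting into the demand equation gives demand = -15*tax_rate - 58.
output becomes -45*tax_rate - 157.
Solve -45*tax_rate - 157 = -652: tax_rate = (-652 + 157) / -45 = 11.

tax_rate = 11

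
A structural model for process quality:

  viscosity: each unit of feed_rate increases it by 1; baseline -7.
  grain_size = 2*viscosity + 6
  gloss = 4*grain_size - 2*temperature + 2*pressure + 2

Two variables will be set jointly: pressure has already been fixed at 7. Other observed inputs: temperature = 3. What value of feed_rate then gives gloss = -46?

feed_rate = -3

With pressure held at 7:
Substituting into the grain_size equation gives grain_size = 2*feed_rate - 8.
Substituting into the gloss equation gives gloss = 8*feed_rate - 22.
Solve 8*feed_rate - 22 = -46: feed_rate = (-46 + 22) / 8 = -3.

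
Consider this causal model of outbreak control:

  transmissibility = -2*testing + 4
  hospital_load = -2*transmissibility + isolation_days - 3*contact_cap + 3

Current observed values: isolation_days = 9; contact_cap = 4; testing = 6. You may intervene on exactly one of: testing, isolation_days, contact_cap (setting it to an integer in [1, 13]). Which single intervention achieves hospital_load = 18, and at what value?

set isolation_days = 11

Intervening on testing: hospital_load = 4*testing - 8. Reaching 18 requires testing = 13/2, not an integer.
Intervening on isolation_days: with other inputs at their observed values, hospital_load = isolation_days + 7. Solving for 18 gives isolation_days = 11, within [1, 13].
Intervening on contact_cap: hospital_load = -3*contact_cap + 28. Reaching 18 requires contact_cap = 10/3, not an integer.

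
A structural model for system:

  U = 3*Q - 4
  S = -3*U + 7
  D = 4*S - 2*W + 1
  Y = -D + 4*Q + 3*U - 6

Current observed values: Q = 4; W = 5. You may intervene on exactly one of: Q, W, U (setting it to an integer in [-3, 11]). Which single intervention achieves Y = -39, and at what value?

Intervening on Q: Y = 49*Q - 85. Reaching -39 requires Q = 46/49, not an integer.
Intervening on W: Y = 2*W + 101. Reaching -39 requires W = -70, outside [-3, 11].
Intervening on U: with other inputs at their observed values, Y = 15*U - 9. Solving for -39 gives U = -2, within [-3, 11].

set U = -2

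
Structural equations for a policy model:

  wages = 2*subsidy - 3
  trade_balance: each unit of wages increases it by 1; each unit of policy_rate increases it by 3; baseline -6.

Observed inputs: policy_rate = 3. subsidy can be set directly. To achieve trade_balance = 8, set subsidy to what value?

Substituting into the trade_balance equation gives trade_balance = 2*subsidy.
Solve 2*subsidy = 8: subsidy = 8 / 2 = 4.

subsidy = 4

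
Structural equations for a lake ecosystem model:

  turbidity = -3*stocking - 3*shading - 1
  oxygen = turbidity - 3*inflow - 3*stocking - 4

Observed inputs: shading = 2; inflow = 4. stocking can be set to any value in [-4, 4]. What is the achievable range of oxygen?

Substituting into the turbidity equation gives turbidity = -3*stocking - 7.
oxygen becomes -6*stocking - 23.
Linear in stocking, so extremes are at the endpoints: stocking = -4 gives oxygen = 1; stocking = 4 gives oxygen = -47.

-47 to 1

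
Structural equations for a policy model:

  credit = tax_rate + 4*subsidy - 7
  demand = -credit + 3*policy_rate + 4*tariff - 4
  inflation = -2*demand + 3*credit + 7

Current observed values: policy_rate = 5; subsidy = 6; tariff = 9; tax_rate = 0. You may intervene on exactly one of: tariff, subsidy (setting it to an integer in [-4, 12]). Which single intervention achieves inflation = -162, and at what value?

Intervening on tariff: inflation = -8*tariff + 70. Reaching -162 requires tariff = 29, outside [-4, 12].
Intervening on subsidy: with other inputs at their observed values, inflation = 20*subsidy - 122. Solving for -162 gives subsidy = -2, within [-4, 12].

set subsidy = -2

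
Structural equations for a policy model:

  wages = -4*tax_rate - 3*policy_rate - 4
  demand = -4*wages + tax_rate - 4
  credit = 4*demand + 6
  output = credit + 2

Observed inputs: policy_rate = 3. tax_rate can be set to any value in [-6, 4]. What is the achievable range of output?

Substituting into the wages equation gives wages = -4*tax_rate - 13.
Substituting into the demand equation gives demand = 17*tax_rate + 48.
So credit = 68*tax_rate + 198.
Substituting into the output equation gives output = 68*tax_rate + 200.
Linear in tax_rate, so extremes are at the endpoints: tax_rate = -6 gives output = -208; tax_rate = 4 gives output = 472.

-208 to 472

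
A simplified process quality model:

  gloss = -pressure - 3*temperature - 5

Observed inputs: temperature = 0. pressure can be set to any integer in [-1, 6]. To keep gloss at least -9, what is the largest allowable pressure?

pressure = 4

Substituting into the gloss equation gives gloss = -pressure - 5.
Require -pressure - 5 ≥ -9, so pressure ≤ 4.
The largest integer in [-1, 6] satisfying this is 4.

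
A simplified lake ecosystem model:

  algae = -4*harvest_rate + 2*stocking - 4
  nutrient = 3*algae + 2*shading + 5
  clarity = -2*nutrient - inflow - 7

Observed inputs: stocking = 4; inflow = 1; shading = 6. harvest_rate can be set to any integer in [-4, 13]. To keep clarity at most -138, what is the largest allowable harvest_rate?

Substituting into the algae equation gives algae = -4*harvest_rate + 4.
nutrient becomes -12*harvest_rate + 29.
This gives clarity = 24*harvest_rate - 66.
Require 24*harvest_rate - 66 ≤ -138, so harvest_rate ≤ -3.
The largest integer in [-4, 13] satisfying this is -3.

harvest_rate = -3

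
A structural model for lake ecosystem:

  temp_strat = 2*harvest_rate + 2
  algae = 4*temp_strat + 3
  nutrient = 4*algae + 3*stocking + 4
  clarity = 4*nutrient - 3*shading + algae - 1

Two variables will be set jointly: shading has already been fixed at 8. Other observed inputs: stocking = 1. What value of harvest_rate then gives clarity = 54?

harvest_rate = -1

With shading held at 8:
Substituting into the algae equation gives algae = 8*harvest_rate + 11.
Substituting into the nutrient equation gives nutrient = 32*harvest_rate + 51.
So clarity = 136*harvest_rate + 190.
Solve 136*harvest_rate + 190 = 54: harvest_rate = (54 - 190) / 136 = -1.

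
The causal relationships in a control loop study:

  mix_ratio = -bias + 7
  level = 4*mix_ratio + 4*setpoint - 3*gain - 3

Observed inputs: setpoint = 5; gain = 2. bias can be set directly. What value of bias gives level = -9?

bias = 12

Substituting into the level equation gives level = -4*bias + 39.
Solve -4*bias + 39 = -9: bias = (-9 - 39) / -4 = 12.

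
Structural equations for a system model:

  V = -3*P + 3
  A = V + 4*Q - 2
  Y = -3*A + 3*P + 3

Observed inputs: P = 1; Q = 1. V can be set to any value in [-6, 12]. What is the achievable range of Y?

-36 to 18

Intervening on V fixes its value directly, overriding its dependence on P.
Substituting into the A equation gives A = V + 2.
Substituting into the Y equation gives Y = -3*V.
Linear in V, so extremes are at the endpoints: V = -6 gives Y = 18; V = 12 gives Y = -36.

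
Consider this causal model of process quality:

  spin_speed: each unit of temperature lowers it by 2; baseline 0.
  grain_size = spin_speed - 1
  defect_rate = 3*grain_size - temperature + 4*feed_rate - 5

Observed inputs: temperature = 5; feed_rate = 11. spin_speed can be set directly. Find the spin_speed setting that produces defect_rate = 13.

spin_speed = -6

Intervening on spin_speed fixes its value directly, overriding its dependence on temperature.
Substituting into the defect_rate equation gives defect_rate = 3*spin_speed + 31.
Solve 3*spin_speed + 31 = 13: spin_speed = (13 - 31) / 3 = -6.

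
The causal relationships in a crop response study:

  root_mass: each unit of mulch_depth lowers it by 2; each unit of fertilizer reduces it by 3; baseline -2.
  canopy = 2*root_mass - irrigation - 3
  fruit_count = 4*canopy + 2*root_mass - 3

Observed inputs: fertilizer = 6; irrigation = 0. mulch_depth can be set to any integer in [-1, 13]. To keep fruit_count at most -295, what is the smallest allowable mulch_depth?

Substituting into the root_mass equation gives root_mass = -2*mulch_depth - 20.
Substituting into the canopy equation gives canopy = -4*mulch_depth - 43.
fruit_count becomes -20*mulch_depth - 215.
Require -20*mulch_depth - 215 ≤ -295, so mulch_depth ≥ 4.
The smallest integer in [-1, 13] satisfying this is 4.

mulch_depth = 4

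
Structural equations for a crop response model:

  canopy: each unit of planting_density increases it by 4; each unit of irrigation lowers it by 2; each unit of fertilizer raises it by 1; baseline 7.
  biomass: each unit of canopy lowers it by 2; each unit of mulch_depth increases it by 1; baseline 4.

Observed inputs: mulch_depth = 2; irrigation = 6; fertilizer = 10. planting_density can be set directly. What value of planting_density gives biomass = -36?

Substituting into the canopy equation gives canopy = 4*planting_density + 5.
Substituting into the biomass equation gives biomass = -8*planting_density - 4.
Solve -8*planting_density - 4 = -36: planting_density = (-36 + 4) / -8 = 4.

planting_density = 4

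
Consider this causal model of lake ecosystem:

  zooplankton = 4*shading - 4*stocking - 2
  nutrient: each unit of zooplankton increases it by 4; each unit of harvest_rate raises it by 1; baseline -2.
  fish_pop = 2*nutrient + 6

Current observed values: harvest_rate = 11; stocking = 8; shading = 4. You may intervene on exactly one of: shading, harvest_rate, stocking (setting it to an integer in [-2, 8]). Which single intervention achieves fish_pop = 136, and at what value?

set stocking = 0

Intervening on shading: fish_pop = 32*shading - 248. Reaching 136 requires shading = 12, outside [-2, 8].
Intervening on harvest_rate: fish_pop = 2*harvest_rate - 142. Reaching 136 requires harvest_rate = 139, outside [-2, 8].
Intervening on stocking: with other inputs at their observed values, fish_pop = -32*stocking + 136. Solving for 136 gives stocking = 0, within [-2, 8].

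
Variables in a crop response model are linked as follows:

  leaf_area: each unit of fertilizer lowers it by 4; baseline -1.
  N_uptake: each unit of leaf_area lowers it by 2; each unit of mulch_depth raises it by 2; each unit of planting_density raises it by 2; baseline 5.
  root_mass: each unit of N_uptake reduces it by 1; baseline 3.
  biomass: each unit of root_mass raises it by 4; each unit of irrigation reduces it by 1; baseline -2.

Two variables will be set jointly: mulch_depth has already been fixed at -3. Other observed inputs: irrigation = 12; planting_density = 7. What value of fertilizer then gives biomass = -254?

With mulch_depth held at -3:
Substituting into the N_uptake equation gives N_uptake = 8*fertilizer + 15.
So root_mass = -8*fertilizer - 12.
biomass becomes -32*fertilizer - 62.
Solve -32*fertilizer - 62 = -254: fertilizer = (-254 + 62) / -32 = 6.

fertilizer = 6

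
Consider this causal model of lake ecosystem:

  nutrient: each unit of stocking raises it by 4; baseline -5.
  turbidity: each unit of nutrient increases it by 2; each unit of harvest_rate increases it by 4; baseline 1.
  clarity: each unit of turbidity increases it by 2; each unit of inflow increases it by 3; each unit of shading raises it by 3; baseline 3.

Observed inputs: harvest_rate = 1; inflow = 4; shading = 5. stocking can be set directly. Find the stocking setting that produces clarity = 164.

Substituting into the turbidity equation gives turbidity = 8*stocking - 5.
clarity becomes 16*stocking + 20.
Solve 16*stocking + 20 = 164: stocking = (164 - 20) / 16 = 9.

stocking = 9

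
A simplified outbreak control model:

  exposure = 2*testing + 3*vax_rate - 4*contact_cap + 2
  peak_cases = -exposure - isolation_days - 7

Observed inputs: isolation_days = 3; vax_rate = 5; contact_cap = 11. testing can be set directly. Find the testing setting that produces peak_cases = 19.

testing = -1

Substituting into the exposure equation gives exposure = 2*testing - 27.
peak_cases becomes -2*testing + 17.
Solve -2*testing + 17 = 19: testing = (19 - 17) / -2 = -1.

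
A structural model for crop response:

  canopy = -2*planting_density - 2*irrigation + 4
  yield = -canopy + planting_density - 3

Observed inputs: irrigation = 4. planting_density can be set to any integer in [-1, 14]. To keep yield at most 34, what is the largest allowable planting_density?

planting_density = 11

Substituting into the canopy equation gives canopy = -2*planting_density - 4.
yield becomes 3*planting_density + 1.
Require 3*planting_density + 1 ≤ 34, so planting_density ≤ 11.
The largest integer in [-1, 14] satisfying this is 11.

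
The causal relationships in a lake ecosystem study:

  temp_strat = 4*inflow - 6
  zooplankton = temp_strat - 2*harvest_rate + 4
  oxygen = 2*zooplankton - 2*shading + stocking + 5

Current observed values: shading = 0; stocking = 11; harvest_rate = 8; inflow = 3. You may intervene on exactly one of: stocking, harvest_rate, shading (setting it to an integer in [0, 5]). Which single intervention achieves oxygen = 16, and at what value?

set harvest_rate = 5

Intervening on stocking: oxygen = stocking - 7. Reaching 16 requires stocking = 23, outside [0, 5].
Intervening on harvest_rate: with other inputs at their observed values, oxygen = -4*harvest_rate + 36. Solving for 16 gives harvest_rate = 5, within [0, 5].
Intervening on shading: oxygen = -2*shading + 4. Reaching 16 requires shading = -6, outside [0, 5].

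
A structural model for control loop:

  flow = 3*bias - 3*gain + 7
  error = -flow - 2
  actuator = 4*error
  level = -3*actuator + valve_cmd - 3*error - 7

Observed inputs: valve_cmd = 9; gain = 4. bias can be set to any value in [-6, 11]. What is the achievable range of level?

-313 to 452

Substituting into the flow equation gives flow = 3*bias - 5.
Substituting into the error equation gives error = -3*bias + 3.
actuator becomes -12*bias + 12.
level becomes 45*bias - 43.
Linear in bias, so extremes are at the endpoints: bias = -6 gives level = -313; bias = 11 gives level = 452.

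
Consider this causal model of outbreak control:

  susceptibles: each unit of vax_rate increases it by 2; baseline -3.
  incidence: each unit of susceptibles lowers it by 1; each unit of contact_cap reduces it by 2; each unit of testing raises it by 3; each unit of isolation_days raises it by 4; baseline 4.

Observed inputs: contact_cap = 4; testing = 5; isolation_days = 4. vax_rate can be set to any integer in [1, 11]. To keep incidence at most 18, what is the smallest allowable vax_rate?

Substituting into the incidence equation gives incidence = -2*vax_rate + 30.
Require -2*vax_rate + 30 ≤ 18, so vax_rate ≥ 6.
The smallest integer in [1, 11] satisfying this is 6.

vax_rate = 6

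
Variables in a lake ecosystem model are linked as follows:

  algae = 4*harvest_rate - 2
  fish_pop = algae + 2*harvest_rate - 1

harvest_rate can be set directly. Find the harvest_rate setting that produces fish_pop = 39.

Substituting into the fish_pop equation gives fish_pop = 6*harvest_rate - 3.
Solve 6*harvest_rate - 3 = 39: harvest_rate = (39 + 3) / 6 = 7.

harvest_rate = 7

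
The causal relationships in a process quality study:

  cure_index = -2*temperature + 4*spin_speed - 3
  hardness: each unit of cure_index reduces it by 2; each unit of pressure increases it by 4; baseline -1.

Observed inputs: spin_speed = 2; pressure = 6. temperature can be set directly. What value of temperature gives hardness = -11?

Substituting into the cure_index equation gives cure_index = -2*temperature + 5.
So hardness = 4*temperature + 13.
Solve 4*temperature + 13 = -11: temperature = (-11 - 13) / 4 = -6.

temperature = -6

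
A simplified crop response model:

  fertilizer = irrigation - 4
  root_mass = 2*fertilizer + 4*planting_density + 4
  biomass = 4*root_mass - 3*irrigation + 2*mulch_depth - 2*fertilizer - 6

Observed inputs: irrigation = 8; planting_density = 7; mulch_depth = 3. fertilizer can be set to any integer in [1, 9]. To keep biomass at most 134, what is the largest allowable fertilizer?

fertilizer = 5

Intervening on fertilizer fixes its value directly, overriding its dependence on irrigation.
Substituting into the root_mass equation gives root_mass = 2*fertilizer + 32.
This gives biomass = 6*fertilizer + 104.
Require 6*fertilizer + 104 ≤ 134, so fertilizer ≤ 5.
The largest integer in [1, 9] satisfying this is 5.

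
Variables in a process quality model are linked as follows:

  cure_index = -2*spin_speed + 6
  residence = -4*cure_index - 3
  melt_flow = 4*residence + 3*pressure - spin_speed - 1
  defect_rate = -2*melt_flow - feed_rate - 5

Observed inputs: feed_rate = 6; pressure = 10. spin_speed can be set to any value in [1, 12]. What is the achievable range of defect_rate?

-597 to 85

Substituting into the residence equation gives residence = 8*spin_speed - 27.
Substituting into the melt_flow equation gives melt_flow = 31*spin_speed - 79.
This gives defect_rate = -62*spin_speed + 147.
Linear in spin_speed, so extremes are at the endpoints: spin_speed = 1 gives defect_rate = 85; spin_speed = 12 gives defect_rate = -597.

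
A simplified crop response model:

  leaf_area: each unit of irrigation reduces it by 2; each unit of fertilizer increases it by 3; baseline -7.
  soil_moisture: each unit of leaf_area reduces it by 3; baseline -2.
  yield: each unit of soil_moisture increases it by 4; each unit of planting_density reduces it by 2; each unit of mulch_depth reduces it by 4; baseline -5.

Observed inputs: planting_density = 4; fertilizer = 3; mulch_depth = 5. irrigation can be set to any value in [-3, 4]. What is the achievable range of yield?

Substituting into the leaf_area equation gives leaf_area = -2*irrigation + 2.
soil_moisture becomes 6*irrigation - 8.
This gives yield = 24*irrigation - 65.
Linear in irrigation, so extremes are at the endpoints: irrigation = -3 gives yield = -137; irrigation = 4 gives yield = 31.

-137 to 31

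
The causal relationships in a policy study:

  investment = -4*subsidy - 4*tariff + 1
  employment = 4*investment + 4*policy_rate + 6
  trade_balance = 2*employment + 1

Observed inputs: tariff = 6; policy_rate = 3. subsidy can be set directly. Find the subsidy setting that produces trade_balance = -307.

subsidy = 5

Substituting into the investment equation gives investment = -4*subsidy - 23.
Substituting into the employment equation gives employment = -16*subsidy - 74.
This gives trade_balance = -32*subsidy - 147.
Solve -32*subsidy - 147 = -307: subsidy = (-307 + 147) / -32 = 5.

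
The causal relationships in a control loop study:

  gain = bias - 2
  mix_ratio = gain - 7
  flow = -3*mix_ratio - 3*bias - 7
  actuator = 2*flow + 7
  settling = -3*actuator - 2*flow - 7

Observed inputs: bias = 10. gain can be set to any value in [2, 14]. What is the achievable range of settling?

Intervening on gain fixes its value directly, overriding its dependence on bias.
Substituting into the flow equation gives flow = -3*gain - 16.
Substituting into the actuator equation gives actuator = -6*gain - 25.
Substituting into the settling equation gives settling = 24*gain + 100.
Linear in gain, so extremes are at the endpoints: gain = 2 gives settling = 148; gain = 14 gives settling = 436.

148 to 436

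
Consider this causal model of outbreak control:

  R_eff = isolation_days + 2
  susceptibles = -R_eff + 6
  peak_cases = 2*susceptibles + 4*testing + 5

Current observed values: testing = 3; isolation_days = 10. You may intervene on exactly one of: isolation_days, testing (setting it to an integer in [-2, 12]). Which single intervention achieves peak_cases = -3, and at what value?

Intervening on isolation_days: peak_cases = -2*isolation_days + 25. Reaching -3 requires isolation_days = 14, outside [-2, 12].
Intervening on testing: with other inputs at their observed values, peak_cases = 4*testing - 7. Solving for -3 gives testing = 1, within [-2, 12].

set testing = 1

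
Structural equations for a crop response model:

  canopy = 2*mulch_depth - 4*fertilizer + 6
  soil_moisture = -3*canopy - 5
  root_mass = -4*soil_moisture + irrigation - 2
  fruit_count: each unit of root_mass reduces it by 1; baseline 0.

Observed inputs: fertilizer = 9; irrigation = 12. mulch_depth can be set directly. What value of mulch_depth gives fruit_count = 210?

Substituting into the canopy equation gives canopy = 2*mulch_depth - 30.
Substituting into the soil_moisture equation gives soil_moisture = -6*mulch_depth + 85.
So root_mass = 24*mulch_depth - 330.
This gives fruit_count = -24*mulch_depth + 330.
Solve -24*mulch_depth + 330 = 210: mulch_depth = (210 - 330) / -24 = 5.

mulch_depth = 5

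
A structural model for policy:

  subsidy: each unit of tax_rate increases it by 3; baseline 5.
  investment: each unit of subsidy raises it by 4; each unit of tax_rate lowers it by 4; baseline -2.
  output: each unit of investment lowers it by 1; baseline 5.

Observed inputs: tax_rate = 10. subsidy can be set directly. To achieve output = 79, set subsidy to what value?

Intervening on subsidy fixes its value directly, overriding its dependence on tax_rate.
Substituting into the investment equation gives investment = 4*subsidy - 42.
This gives output = -4*subsidy + 47.
Solve -4*subsidy + 47 = 79: subsidy = (79 - 47) / -4 = -8.

subsidy = -8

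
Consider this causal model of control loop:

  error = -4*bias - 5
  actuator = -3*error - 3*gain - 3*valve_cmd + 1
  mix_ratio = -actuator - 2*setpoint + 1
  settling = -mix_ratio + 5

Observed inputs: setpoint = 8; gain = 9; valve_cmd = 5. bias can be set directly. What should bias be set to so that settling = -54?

bias = -4

Substituting into the actuator equation gives actuator = 12*bias - 26.
This gives mix_ratio = -12*bias + 11.
settling becomes 12*bias - 6.
Solve 12*bias - 6 = -54: bias = (-54 + 6) / 12 = -4.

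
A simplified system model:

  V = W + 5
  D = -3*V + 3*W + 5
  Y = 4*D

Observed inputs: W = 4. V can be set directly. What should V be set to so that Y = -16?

V = 7

Intervening on V fixes its value directly, overriding its dependence on W.
Substituting into the D equation gives D = -3*V + 17.
This gives Y = -12*V + 68.
Solve -12*V + 68 = -16: V = (-16 - 68) / -12 = 7.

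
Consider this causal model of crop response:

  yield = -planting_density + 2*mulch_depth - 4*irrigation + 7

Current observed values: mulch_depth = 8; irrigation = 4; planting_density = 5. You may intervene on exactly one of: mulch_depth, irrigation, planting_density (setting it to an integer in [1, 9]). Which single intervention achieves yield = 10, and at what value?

set irrigation = 2

Intervening on mulch_depth: yield = 2*mulch_depth - 14. Reaching 10 requires mulch_depth = 12, outside [1, 9].
Intervening on irrigation: with other inputs at their observed values, yield = -4*irrigation + 18. Solving for 10 gives irrigation = 2, within [1, 9].
Intervening on planting_density: yield = -planting_density + 7. Reaching 10 requires planting_density = -3, outside [1, 9].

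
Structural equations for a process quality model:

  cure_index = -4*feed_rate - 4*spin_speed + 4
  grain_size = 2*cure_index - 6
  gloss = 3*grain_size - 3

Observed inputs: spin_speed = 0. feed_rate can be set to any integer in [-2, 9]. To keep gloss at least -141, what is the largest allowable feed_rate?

feed_rate = 6

Substituting into the cure_index equation gives cure_index = -4*feed_rate + 4.
This gives grain_size = -8*feed_rate + 2.
Substituting into the gloss equation gives gloss = -24*feed_rate + 3.
Require -24*feed_rate + 3 ≥ -141, so feed_rate ≤ 6.
The largest integer in [-2, 9] satisfying this is 6.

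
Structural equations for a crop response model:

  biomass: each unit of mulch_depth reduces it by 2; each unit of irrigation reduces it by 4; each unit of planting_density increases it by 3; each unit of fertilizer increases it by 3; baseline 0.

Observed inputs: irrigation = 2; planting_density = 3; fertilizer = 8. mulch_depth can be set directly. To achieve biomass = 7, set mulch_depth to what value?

mulch_depth = 9

Substituting into the biomass equation gives biomass = -2*mulch_depth + 25.
Solve -2*mulch_depth + 25 = 7: mulch_depth = (7 - 25) / -2 = 9.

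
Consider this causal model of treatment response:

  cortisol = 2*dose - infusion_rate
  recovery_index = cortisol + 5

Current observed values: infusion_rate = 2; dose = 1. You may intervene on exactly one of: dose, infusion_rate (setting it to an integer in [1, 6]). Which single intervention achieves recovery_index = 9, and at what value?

Intervening on dose: with other inputs at their observed values, recovery_index = 2*dose + 3. Solving for 9 gives dose = 3, within [1, 6].
Intervening on infusion_rate: recovery_index = -infusion_rate + 7. Reaching 9 requires infusion_rate = -2, outside [1, 6].

set dose = 3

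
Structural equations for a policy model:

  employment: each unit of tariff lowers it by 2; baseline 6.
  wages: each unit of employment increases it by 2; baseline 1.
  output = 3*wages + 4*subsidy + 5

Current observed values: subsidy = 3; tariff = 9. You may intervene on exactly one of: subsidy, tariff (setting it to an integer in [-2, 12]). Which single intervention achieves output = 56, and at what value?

set tariff = 0

Intervening on subsidy: output = 4*subsidy - 64. Reaching 56 requires subsidy = 30, outside [-2, 12].
Intervening on tariff: with other inputs at their observed values, output = -12*tariff + 56. Solving for 56 gives tariff = 0, within [-2, 12].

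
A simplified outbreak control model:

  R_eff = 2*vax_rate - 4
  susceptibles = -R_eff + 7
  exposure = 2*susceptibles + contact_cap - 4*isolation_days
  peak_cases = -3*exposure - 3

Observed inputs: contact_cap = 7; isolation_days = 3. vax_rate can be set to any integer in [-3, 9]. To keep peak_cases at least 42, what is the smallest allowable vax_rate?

vax_rate = 8

Substituting into the susceptibles equation gives susceptibles = -2*vax_rate + 11.
Substituting into the exposure equation gives exposure = -4*vax_rate + 17.
Substituting into the peak_cases equation gives peak_cases = 12*vax_rate - 54.
Require 12*vax_rate - 54 ≥ 42, so vax_rate ≥ 8.
The smallest integer in [-3, 9] satisfying this is 8.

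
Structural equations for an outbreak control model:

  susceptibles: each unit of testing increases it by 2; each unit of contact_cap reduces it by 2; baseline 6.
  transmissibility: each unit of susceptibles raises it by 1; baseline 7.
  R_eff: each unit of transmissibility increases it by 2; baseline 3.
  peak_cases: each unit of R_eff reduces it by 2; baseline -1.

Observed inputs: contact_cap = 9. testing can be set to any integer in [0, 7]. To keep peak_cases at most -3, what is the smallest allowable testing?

testing = 2

Substituting into the susceptibles equation gives susceptibles = 2*testing - 12.
transmissibility becomes 2*testing - 5.
Substituting into the R_eff equation gives R_eff = 4*testing - 7.
This gives peak_cases = -8*testing + 13.
Require -8*testing + 13 ≤ -3, so testing ≥ 2.
The smallest integer in [0, 7] satisfying this is 2.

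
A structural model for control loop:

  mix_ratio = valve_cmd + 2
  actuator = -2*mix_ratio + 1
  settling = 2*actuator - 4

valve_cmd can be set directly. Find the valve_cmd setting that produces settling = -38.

valve_cmd = 7

Substituting into the actuator equation gives actuator = -2*valve_cmd - 3.
Substituting into the settling equation gives settling = -4*valve_cmd - 10.
Solve -4*valve_cmd - 10 = -38: valve_cmd = (-38 + 10) / -4 = 7.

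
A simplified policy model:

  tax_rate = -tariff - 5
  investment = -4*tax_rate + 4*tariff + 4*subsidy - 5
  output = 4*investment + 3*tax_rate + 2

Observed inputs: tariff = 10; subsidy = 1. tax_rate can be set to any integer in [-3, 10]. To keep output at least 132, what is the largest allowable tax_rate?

tax_rate = 2

Intervening on tax_rate fixes its value directly, overriding its dependence on tariff.
Substituting into the investment equation gives investment = -4*tax_rate + 39.
Substituting into the output equation gives output = -13*tax_rate + 158.
Require -13*tax_rate + 158 ≥ 132, so tax_rate ≤ 2.
The largest integer in [-3, 10] satisfying this is 2.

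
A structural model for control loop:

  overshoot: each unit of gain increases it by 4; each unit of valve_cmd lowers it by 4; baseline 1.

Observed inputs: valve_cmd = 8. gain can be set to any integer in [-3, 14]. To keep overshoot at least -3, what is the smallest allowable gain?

gain = 7

Substituting into the overshoot equation gives overshoot = 4*gain - 31.
Require 4*gain - 31 ≥ -3, so gain ≥ 7.
The smallest integer in [-3, 14] satisfying this is 7.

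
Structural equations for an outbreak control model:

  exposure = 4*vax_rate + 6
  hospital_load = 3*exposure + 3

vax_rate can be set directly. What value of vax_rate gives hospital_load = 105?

vax_rate = 7

Substituting into the hospital_load equation gives hospital_load = 12*vax_rate + 21.
Solve 12*vax_rate + 21 = 105: vax_rate = (105 - 21) / 12 = 7.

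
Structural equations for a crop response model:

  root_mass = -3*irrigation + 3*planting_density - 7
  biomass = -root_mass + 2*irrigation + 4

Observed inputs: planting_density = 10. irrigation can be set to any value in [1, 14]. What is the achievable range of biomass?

Substituting into the root_mass equation gives root_mass = -3*irrigation + 23.
This gives biomass = 5*irrigation - 19.
Linear in irrigation, so extremes are at the endpoints: irrigation = 1 gives biomass = -14; irrigation = 14 gives biomass = 51.

-14 to 51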